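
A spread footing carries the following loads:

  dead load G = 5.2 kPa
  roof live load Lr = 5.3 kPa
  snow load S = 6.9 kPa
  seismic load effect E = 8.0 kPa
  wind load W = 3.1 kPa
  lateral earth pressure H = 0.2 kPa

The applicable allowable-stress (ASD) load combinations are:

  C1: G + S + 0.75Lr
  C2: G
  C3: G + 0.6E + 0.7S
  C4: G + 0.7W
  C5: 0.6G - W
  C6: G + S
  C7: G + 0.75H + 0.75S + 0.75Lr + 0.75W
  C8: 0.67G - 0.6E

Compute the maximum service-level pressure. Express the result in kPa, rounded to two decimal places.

16.83 kPa

C1: 1.0(5.2) + 1.0(6.9) + 0.75(5.3) = 5.20 + 6.90 + 3.98 = 16.08
C2: 1.0(5.2) = 5.20
C3: 1.0(5.2) + 0.6(8.0) + 0.7(6.9) = 5.20 + 4.80 + 4.83 = 14.83
C4: 1.0(5.2) + 0.7(3.1) = 5.20 + 2.17 = 7.37
C5: 0.6(5.2) - 1.0(3.1) = 3.12 - 3.10 = 0.02
C6: 1.0(5.2) + 1.0(6.9) = 5.20 + 6.90 = 12.10
C7: 1.0(5.2) + 0.75(0.2) + 0.75(6.9) + 0.75(5.3) + 0.75(3.1) = 16.83
C8: 0.67(5.2) - 0.6(8.0) = 3.48 - 4.80 = -1.32
The controlling combination is 7, giving 16.83 kPa.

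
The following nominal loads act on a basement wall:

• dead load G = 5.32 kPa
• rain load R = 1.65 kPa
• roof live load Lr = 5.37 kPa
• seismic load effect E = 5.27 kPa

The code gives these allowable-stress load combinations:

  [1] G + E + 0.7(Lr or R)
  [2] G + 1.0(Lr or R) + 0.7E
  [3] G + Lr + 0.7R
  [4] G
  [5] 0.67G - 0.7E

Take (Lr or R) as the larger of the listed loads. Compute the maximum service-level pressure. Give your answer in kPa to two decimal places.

(Lr or R) → Lr = 5.37 kPa.
[1] 1.0(5.32) + 1.0(5.27) + 0.7(5.37) = 5.32 + 5.27 + 3.76 = 14.35
[2] 1.0(5.32) + 1.0(5.37) + 0.7(5.27) = 5.32 + 5.37 + 3.69 = 14.38
[3] 1.0(5.32) + 1.0(5.37) + 0.7(1.65) = 5.32 + 5.37 + 1.16 = 11.85
[4] 1.0(5.32) = 5.32
[5] 0.67(5.32) - 0.7(5.27) = -0.12
Combination 2 governs: p = 14.38 kPa.

14.38 kPa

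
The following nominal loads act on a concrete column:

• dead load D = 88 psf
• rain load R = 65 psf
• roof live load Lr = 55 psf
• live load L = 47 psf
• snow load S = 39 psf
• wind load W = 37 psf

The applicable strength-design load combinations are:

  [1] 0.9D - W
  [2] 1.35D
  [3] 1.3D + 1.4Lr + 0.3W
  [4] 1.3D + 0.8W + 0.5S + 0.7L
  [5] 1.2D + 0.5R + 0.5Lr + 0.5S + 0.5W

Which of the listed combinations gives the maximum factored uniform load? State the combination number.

Combination 5

[1] 0.9(88) - 1.0(37) = 79.20 - 37.00 = 42.20
[2] 1.35(88) = 118.80
[3] 1.3(88) + 1.4(55) + 0.3(37) = 114.40 + 77.00 + 11.10 = 202.50
[4] 1.3(88) + 0.8(37) + 0.5(39) + 0.7(47) = 114.40 + 29.60 + 19.50 + 32.90 = 196.40
[5] 1.2(88) + 0.5(65) + 0.5(55) + 0.5(39) + 0.5(37) = 105.60 + 32.50 + 27.50 + 19.50 + 18.50 = 203.60
The largest value is 203.60 psf from combination 5.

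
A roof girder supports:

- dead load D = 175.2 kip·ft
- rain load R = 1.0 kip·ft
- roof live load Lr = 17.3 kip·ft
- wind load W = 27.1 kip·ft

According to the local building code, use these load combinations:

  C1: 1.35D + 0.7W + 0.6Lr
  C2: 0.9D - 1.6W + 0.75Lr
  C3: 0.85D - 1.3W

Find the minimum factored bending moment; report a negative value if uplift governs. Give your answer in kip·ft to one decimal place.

113.7 kip·ft

C1: 1.35(175.2) + 0.7(27.1) + 0.6(17.3) = 236.5 + 19.0 + 10.4 = 265.9
C2: 0.9(175.2) - 1.6(27.1) + 0.75(17.3) = 157.7 - 43.4 + 13.0 = 127.3
C3: 0.85(175.2) - 1.3(27.1) = 148.9 - 35.2 = 113.7
Combination 3 gives the minimum: 113.7 kip·ft.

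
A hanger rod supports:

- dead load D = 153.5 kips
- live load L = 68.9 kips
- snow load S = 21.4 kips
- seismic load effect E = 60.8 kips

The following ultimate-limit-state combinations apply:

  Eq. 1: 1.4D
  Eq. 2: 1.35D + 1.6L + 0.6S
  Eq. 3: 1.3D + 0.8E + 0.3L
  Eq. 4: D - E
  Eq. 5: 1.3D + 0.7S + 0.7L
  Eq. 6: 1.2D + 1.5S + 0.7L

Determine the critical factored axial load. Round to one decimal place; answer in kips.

330.3 kips

Eq. 1: 1.4(153.5) = 214.9
Eq. 2: 1.35(153.5) + 1.6(68.9) + 0.6(21.4) = 330.3
Eq. 3: 1.3(153.5) + 0.8(60.8) + 0.3(68.9) = 199.6 + 48.6 + 20.7 = 268.9
Eq. 4: 1.0(153.5) - 1.0(60.8) = 153.5 - 60.8 = 92.7
Eq. 5: 1.3(153.5) + 0.7(21.4) + 0.7(68.9) = 199.6 + 15.0 + 48.2 = 262.8
Eq. 6: 1.2(153.5) + 1.5(21.4) + 0.7(68.9) = 184.2 + 32.1 + 48.2 = 264.5
Maximum is from combination 2.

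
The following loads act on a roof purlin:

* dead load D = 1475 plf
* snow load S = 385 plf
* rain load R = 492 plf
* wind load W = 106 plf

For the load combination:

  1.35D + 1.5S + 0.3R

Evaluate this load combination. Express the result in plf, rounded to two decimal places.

1.35(1475) + 1.5(385) + 0.3(492) = 2716.35
w_u = 2716.35 plf.

2716.35 plf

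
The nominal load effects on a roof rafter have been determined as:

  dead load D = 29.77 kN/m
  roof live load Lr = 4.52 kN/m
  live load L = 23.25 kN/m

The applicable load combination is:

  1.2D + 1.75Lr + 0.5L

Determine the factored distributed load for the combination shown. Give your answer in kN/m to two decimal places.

1.2(29.77) + 1.75(4.52) + 0.5(23.25) = 35.72 + 7.91 + 11.63 = 55.26
w_u = 55.26 kN/m.

55.26 kN/m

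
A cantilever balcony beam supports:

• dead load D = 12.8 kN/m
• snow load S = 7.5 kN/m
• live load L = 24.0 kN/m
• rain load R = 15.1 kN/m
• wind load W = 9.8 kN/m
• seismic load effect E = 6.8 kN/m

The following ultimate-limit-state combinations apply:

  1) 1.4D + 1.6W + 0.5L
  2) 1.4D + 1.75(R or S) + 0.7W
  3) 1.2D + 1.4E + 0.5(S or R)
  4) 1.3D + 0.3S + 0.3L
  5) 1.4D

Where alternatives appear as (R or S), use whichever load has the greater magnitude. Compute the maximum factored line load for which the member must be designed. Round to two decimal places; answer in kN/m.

51.21 kN/m

(R or S) → R = 15.1 kN/m; (S or R) → R = 15.1 kN/m.
1) 1.4(12.8) + 1.6(9.8) + 0.5(24.0) = 17.92 + 15.68 + 12.00 = 45.60
2) 1.4(12.8) + 1.75(15.1) + 0.7(9.8) = 17.92 + 26.43 + 6.86 = 51.21
3) 1.2(12.8) + 1.4(6.8) + 0.5(15.1) = 15.36 + 9.52 + 7.55 = 32.43
4) 1.3(12.8) + 0.3(7.5) + 0.3(24.0) = 16.64 + 2.25 + 7.20 = 26.09
5) 1.4(12.8) = 17.92
Maximum is from combination 2.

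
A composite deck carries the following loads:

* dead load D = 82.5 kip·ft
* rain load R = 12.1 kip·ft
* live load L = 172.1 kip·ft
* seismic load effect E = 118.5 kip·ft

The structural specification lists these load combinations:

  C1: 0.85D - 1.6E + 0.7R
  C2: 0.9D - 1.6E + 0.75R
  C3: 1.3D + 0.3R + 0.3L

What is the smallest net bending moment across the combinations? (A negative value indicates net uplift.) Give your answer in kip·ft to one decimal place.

-111.0 kip·ft

C1: 0.85(82.5) - 1.6(118.5) + 0.7(12.1) = 70.1 - 189.6 + 8.5 = -111.0
C2: 0.9(82.5) - 1.6(118.5) + 0.75(12.1) = -106.3
C3: 1.3(82.5) + 0.3(12.1) + 0.3(172.1) = 107.3 + 3.6 + 51.6 = 162.5
Combination 1 gives the minimum: -111.0 kip·ft.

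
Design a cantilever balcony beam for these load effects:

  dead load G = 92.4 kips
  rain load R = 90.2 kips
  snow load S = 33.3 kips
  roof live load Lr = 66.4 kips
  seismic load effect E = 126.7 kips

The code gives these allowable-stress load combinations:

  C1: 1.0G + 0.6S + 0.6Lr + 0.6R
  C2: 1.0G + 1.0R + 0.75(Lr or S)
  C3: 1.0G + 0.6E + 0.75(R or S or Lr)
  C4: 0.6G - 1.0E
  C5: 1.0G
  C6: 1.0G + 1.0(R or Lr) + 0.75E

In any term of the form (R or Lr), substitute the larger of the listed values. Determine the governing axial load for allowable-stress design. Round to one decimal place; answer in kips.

(Lr or S) → Lr = 66.4 kips; (R or S or Lr) → R = 90.2 kips; (R or Lr) → R = 90.2 kips.
C1: 1.0(92.4) + 0.6(33.3) + 0.6(66.4) + 0.6(90.2) = 206.3
C2: 1.0(92.4) + 1.0(90.2) + 0.75(66.4) = 232.4
C3: 1.0(92.4) + 0.6(126.7) + 0.75(90.2) = 236.1
C4: 0.6(92.4) - 1.0(126.7) = -71.3
C5: 1.0(92.4) = 92.4
C6: 1.0(92.4) + 1.0(90.2) + 0.75(126.7) = 277.6
Maximum is from combination 6.

277.6 kips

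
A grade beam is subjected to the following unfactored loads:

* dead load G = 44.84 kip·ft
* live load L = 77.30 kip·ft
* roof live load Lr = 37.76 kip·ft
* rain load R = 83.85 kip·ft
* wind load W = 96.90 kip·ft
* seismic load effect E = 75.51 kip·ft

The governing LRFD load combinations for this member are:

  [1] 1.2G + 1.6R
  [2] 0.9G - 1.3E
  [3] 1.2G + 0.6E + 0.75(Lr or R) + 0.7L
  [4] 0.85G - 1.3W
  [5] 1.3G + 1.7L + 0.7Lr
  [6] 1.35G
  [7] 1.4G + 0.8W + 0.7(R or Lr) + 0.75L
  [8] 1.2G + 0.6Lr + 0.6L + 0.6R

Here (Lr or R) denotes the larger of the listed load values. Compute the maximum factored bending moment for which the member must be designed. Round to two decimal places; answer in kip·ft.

(Lr or R) → R = 83.85 kip·ft; (R or Lr) → R = 83.85 kip·ft.
[1] 1.2(44.84) + 1.6(83.85) = 53.81 + 134.16 = 187.97
[2] 0.9(44.84) - 1.3(75.51) = -57.81
[3] 1.2(44.84) + 0.6(75.51) + 0.75(83.85) + 0.7(77.30) = 216.11
[4] 0.85(44.84) - 1.3(96.90) = 38.11 - 125.97 = -87.86
[5] 1.3(44.84) + 1.7(77.30) + 0.7(37.76) = 58.29 + 131.41 + 26.43 = 216.13
[6] 1.35(44.84) = 60.53
[7] 1.4(44.84) + 0.8(96.90) + 0.7(83.85) + 0.75(77.30) = 256.97
[8] 1.2(44.84) + 0.6(37.76) + 0.6(77.30) + 0.6(83.85) = 173.15
Combination 7 governs: M_u = 256.97 kip·ft.

256.97 kip·ft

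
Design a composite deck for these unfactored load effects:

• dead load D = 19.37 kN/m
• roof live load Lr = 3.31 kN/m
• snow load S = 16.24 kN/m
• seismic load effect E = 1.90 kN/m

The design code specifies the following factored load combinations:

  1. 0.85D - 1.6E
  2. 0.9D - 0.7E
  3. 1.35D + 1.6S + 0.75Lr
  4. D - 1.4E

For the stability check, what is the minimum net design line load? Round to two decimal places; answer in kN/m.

1. 0.85(19.37) - 1.6(1.90) = 16.46 - 3.04 = 13.42
2. 0.9(19.37) - 0.7(1.90) = 17.43 - 1.33 = 16.10
3. 1.35(19.37) + 1.6(16.24) + 0.75(3.31) = 54.62
4. 1.0(19.37) - 1.4(1.90) = 19.37 - 2.66 = 16.71
Combination 1 gives the minimum: 13.42 kN/m.

13.42 kN/m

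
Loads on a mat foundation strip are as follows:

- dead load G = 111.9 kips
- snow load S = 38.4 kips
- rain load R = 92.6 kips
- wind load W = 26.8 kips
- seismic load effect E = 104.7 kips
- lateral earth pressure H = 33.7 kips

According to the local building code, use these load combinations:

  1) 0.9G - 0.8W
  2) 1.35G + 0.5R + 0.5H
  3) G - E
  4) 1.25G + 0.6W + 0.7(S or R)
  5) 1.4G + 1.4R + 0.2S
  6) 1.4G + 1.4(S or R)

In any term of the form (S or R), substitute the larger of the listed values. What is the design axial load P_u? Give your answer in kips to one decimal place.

(S or R) → R = 92.6 kips.
1) 0.9(111.9) - 0.8(26.8) = 100.7 - 21.4 = 79.3
2) 1.35(111.9) + 0.5(92.6) + 0.5(33.7) = 214.2
3) 1.0(111.9) - 1.0(104.7) = 111.9 - 104.7 = 7.2
4) 1.25(111.9) + 0.6(26.8) + 0.7(92.6) = 139.9 + 16.1 + 64.8 = 220.8
5) 1.4(111.9) + 1.4(92.6) + 0.2(38.4) = 156.7 + 129.6 + 7.7 = 294.0
6) 1.4(111.9) + 1.4(92.6) = 156.7 + 129.6 = 286.3
Combination 5 governs: P_u = 294.0 kips.

294.0 kips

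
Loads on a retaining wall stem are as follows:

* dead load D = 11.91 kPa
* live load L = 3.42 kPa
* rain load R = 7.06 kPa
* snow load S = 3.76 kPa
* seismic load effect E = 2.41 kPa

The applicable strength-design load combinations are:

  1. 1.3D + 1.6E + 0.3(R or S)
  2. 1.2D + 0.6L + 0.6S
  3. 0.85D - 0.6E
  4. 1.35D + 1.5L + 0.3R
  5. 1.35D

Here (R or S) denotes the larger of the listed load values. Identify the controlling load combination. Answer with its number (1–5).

Combination 4

(R or S) → R = 7.06 kPa.
1. 1.3(11.91) + 1.6(2.41) + 0.3(7.06) = 21.46
2. 1.2(11.91) + 0.6(3.42) + 0.6(3.76) = 18.60
3. 0.85(11.91) - 0.6(2.41) = 8.68
4. 1.35(11.91) + 1.5(3.42) + 0.3(7.06) = 23.33
5. 1.35(11.91) = 16.08
The largest value is 23.33 kPa from combination 4.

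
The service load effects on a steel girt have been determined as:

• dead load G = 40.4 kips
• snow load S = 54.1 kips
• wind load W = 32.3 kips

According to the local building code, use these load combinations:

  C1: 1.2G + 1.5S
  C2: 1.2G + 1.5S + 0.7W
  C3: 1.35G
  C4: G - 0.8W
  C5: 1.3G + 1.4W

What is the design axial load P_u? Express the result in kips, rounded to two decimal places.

C1: 1.2(40.4) + 1.5(54.1) = 48.48 + 81.15 = 129.63
C2: 1.2(40.4) + 1.5(54.1) + 0.7(32.3) = 48.48 + 81.15 + 22.61 = 152.24
C3: 1.35(40.4) = 54.54
C4: 1.0(40.4) - 0.8(32.3) = 40.40 - 25.84 = 14.56
C5: 1.3(40.4) + 1.4(32.3) = 52.52 + 45.22 = 97.74
Maximum is from combination 2.

152.24 kips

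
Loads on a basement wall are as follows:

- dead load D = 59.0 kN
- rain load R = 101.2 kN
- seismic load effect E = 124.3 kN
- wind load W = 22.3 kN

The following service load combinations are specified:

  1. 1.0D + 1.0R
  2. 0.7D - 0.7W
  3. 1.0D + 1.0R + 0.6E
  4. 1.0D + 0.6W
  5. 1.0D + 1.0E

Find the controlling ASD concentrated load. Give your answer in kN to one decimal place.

234.8 kN

1. 1.0(59.0) + 1.0(101.2) = 160.2
2. 0.7(59.0) - 0.7(22.3) = 25.7
3. 1.0(59.0) + 1.0(101.2) + 0.6(124.3) = 234.8
4. 1.0(59.0) + 0.6(22.3) = 72.4
5. 1.0(59.0) + 1.0(124.3) = 183.3
The controlling combination is 3, giving 234.8 kN.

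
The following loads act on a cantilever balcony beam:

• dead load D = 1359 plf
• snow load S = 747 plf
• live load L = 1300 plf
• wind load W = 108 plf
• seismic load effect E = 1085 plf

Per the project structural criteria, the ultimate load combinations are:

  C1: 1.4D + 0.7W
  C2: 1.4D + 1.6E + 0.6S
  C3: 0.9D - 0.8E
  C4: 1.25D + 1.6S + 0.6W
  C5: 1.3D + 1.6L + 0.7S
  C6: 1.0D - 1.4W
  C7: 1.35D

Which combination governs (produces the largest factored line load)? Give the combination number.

Combination 5

C1: 1.4(1359) + 0.7(108) = 1978.2
C2: 1.4(1359) + 1.6(1085) + 0.6(747) = 4086.8
C3: 0.9(1359) - 0.8(1085) = 355.1
C4: 1.25(1359) + 1.6(747) + 0.6(108) = 2958.8
C5: 1.3(1359) + 1.6(1300) + 0.7(747) = 4369.6
C6: 1.0(1359) - 1.4(108) = 1207.8
C7: 1.35(1359) = 1834.7
The largest value is 4369.6 plf from combination 5.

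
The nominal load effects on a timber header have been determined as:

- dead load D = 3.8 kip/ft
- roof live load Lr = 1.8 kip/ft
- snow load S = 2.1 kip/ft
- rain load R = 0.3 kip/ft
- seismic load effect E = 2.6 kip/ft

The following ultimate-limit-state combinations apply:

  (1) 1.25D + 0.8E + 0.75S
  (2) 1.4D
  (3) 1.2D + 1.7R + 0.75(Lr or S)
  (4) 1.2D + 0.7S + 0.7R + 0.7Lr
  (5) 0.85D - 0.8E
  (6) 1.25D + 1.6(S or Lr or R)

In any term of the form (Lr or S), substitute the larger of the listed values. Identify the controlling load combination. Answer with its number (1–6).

Combination 1

(Lr or S) → S = 2.1 kip/ft; (S or Lr or R) → S = 2.1 kip/ft.
(1) 1.25(3.8) + 0.8(2.6) + 0.75(2.1) = 4.75 + 2.08 + 1.58 = 8.41
(2) 1.4(3.8) = 5.32
(3) 1.2(3.8) + 1.7(0.3) + 0.75(2.1) = 4.56 + 0.51 + 1.58 = 6.65
(4) 1.2(3.8) + 0.7(2.1) + 0.7(0.3) + 0.7(1.8) = 4.56 + 1.47 + 0.21 + 1.26 = 7.50
(5) 0.85(3.8) - 0.8(2.6) = 3.23 - 2.08 = 1.15
(6) 1.25(3.8) + 1.6(2.1) = 4.75 + 3.36 = 8.11
The largest value is 8.41 kip/ft from combination 1.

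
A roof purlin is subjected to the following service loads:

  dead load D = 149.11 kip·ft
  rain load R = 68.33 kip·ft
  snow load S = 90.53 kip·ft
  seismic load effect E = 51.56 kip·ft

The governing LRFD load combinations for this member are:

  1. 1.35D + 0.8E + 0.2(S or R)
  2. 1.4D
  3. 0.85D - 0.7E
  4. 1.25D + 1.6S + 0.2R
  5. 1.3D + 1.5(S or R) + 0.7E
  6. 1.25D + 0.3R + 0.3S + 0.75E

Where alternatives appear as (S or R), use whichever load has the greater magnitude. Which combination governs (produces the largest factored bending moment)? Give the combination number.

Combination 5

(S or R) → S = 90.53 kip·ft.
1. 1.35(149.11) + 0.8(51.56) + 0.2(90.53) = 260.65
2. 1.4(149.11) = 208.75
3. 0.85(149.11) - 0.7(51.56) = 126.74 - 36.09 = 90.65
4. 1.25(149.11) + 1.6(90.53) + 0.2(68.33) = 344.90
5. 1.3(149.11) + 1.5(90.53) + 0.7(51.56) = 193.84 + 135.80 + 36.09 = 365.73
6. 1.25(149.11) + 0.3(68.33) + 0.3(90.53) + 0.75(51.56) = 186.39 + 20.50 + 27.16 + 38.67 = 272.72
The largest value is 365.73 kip·ft from combination 5.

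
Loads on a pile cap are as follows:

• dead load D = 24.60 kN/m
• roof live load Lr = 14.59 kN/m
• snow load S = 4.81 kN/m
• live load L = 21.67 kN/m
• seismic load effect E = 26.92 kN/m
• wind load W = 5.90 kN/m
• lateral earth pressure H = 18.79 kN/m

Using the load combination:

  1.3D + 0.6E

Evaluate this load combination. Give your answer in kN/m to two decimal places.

48.13 kN/m

1.3(24.60) + 0.6(26.92) = 48.13
w_u = 48.13 kN/m.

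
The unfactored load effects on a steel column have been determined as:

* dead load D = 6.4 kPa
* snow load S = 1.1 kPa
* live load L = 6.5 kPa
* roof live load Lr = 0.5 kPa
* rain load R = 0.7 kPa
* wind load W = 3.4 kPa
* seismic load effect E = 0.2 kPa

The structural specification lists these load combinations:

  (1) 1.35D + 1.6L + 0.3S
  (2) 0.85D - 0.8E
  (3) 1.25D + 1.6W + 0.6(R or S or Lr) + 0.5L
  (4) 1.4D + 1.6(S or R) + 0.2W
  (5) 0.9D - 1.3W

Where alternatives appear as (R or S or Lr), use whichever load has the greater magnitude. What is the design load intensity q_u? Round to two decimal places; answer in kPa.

19.37 kPa

(R or S or Lr) → S = 1.1 kPa; (S or R) → S = 1.1 kPa.
(1) 1.35(6.4) + 1.6(6.5) + 0.3(1.1) = 19.37
(2) 0.85(6.4) - 0.8(0.2) = 5.28
(3) 1.25(6.4) + 1.6(3.4) + 0.6(1.1) + 0.5(6.5) = 17.35
(4) 1.4(6.4) + 1.6(1.1) + 0.2(3.4) = 11.40
(5) 0.9(6.4) - 1.3(3.4) = 1.34
Maximum is from combination 1.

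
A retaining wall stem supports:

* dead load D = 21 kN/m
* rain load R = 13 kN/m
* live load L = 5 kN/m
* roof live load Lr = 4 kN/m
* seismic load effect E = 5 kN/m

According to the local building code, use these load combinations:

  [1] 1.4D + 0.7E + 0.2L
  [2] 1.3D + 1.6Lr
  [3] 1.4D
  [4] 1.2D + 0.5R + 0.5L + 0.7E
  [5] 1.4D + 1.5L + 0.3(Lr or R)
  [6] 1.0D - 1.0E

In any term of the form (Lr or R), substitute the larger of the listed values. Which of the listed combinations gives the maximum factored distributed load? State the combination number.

Combination 5

(Lr or R) → R = 13 kN/m.
[1] 1.4(21) + 0.7(5) + 0.2(5) = 29.40 + 3.50 + 1.00 = 33.90
[2] 1.3(21) + 1.6(4) = 27.30 + 6.40 = 33.70
[3] 1.4(21) = 29.40
[4] 1.2(21) + 0.5(13) + 0.5(5) + 0.7(5) = 25.20 + 6.50 + 2.50 + 3.50 = 37.70
[5] 1.4(21) + 1.5(5) + 0.3(13) = 29.40 + 7.50 + 3.90 = 40.80
[6] 1.0(21) - 1.0(5) = 21.00 - 5.00 = 16.00
The largest value is 40.80 kN/m from combination 5.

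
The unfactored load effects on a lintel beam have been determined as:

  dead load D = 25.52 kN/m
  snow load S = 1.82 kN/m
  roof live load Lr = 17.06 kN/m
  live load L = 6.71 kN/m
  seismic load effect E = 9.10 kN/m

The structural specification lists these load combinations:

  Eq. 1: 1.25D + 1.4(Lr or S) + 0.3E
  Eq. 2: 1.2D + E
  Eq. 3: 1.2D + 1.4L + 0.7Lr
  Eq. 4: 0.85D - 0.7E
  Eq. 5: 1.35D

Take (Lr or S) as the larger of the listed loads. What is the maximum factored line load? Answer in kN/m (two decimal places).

(Lr or S) → Lr = 17.06 kN/m.
Eq. 1: 1.25(25.52) + 1.4(17.06) + 0.3(9.10) = 31.90 + 23.88 + 2.73 = 58.51
Eq. 2: 1.2(25.52) + 1.0(9.10) = 30.62 + 9.10 = 39.72
Eq. 3: 1.2(25.52) + 1.4(6.71) + 0.7(17.06) = 51.96
Eq. 4: 0.85(25.52) - 0.7(9.10) = 21.69 - 6.37 = 15.32
Eq. 5: 1.35(25.52) = 34.45
The controlling combination is 1, giving 58.51 kN/m.

58.51 kN/m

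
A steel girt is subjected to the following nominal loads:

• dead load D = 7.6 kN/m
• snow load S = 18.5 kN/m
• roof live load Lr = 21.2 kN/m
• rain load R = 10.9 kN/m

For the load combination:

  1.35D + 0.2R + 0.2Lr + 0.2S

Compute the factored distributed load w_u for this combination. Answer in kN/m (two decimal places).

20.38 kN/m

1.35(7.6) + 0.2(10.9) + 0.2(21.2) + 0.2(18.5) = 10.26 + 2.18 + 4.24 + 3.70 = 20.38
w_u = 20.38 kN/m.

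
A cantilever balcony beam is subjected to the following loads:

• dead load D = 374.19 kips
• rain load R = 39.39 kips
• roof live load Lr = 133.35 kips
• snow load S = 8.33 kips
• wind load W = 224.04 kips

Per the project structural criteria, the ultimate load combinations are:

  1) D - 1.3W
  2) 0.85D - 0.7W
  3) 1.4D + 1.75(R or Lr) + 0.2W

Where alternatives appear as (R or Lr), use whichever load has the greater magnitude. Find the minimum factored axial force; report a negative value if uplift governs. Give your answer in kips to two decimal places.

(R or Lr) → Lr = 133.35 kips.
1) 1.0(374.19) - 1.3(224.04) = 82.94
2) 0.85(374.19) - 0.7(224.04) = 161.23
3) 1.4(374.19) + 1.75(133.35) + 0.2(224.04) = 802.04
Combination 1 gives the minimum: 82.94 kips.

82.94 kips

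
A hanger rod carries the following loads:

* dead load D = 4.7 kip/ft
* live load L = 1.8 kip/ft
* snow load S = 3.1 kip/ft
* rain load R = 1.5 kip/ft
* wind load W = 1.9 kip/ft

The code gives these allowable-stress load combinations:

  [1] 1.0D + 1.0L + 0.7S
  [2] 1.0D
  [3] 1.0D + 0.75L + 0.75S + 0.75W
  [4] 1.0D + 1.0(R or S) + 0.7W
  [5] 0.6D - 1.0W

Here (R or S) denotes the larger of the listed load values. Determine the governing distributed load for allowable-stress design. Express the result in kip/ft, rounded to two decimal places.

(R or S) → S = 3.1 kip/ft.
[1] 1.0(4.7) + 1.0(1.8) + 0.7(3.1) = 4.70 + 1.80 + 2.17 = 8.67
[2] 1.0(4.7) = 4.70
[3] 1.0(4.7) + 0.75(1.8) + 0.75(3.1) + 0.75(1.9) = 9.80
[4] 1.0(4.7) + 1.0(3.1) + 0.7(1.9) = 4.70 + 3.10 + 1.33 = 9.13
[5] 0.6(4.7) - 1.0(1.9) = 2.82 - 1.90 = 0.92
Maximum is from combination 3.

9.80 kip/ft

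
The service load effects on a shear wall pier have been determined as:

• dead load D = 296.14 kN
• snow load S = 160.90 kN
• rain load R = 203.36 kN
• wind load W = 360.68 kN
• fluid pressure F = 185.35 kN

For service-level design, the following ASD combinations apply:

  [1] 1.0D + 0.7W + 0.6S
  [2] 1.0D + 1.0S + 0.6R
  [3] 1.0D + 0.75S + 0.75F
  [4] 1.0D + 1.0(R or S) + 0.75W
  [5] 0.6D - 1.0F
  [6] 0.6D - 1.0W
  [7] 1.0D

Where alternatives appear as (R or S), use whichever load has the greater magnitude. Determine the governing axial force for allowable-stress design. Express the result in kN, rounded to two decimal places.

(R or S) → R = 203.36 kN.
[1] 1.0(296.14) + 0.7(360.68) + 0.6(160.90) = 296.14 + 252.48 + 96.54 = 645.16
[2] 1.0(296.14) + 1.0(160.90) + 0.6(203.36) = 296.14 + 160.90 + 122.02 = 579.06
[3] 1.0(296.14) + 0.75(160.90) + 0.75(185.35) = 296.14 + 120.68 + 139.01 = 555.83
[4] 1.0(296.14) + 1.0(203.36) + 0.75(360.68) = 296.14 + 203.36 + 270.51 = 770.01
[5] 0.6(296.14) - 1.0(185.35) = 177.68 - 185.35 = -7.67
[6] 0.6(296.14) - 1.0(360.68) = 177.68 - 360.68 = -183.00
[7] 1.0(296.14) = 296.14
Maximum is from combination 4.

770.01 kN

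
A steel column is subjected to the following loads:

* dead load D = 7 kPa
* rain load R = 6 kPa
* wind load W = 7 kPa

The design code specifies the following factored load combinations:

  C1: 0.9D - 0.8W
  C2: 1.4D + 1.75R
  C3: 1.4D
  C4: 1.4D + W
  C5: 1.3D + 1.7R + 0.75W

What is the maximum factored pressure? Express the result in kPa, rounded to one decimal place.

24.6 kPa

C1: 0.9(7) - 0.8(7) = 6.3 - 5.6 = 0.7
C2: 1.4(7) + 1.75(6) = 9.8 + 10.5 = 20.3
C3: 1.4(7) = 9.8
C4: 1.4(7) + 1.0(7) = 9.8 + 7.0 = 16.8
C5: 1.3(7) + 1.7(6) + 0.75(7) = 9.1 + 10.2 + 5.3 = 24.6
Combination 5 governs: p_u = 24.6 kPa.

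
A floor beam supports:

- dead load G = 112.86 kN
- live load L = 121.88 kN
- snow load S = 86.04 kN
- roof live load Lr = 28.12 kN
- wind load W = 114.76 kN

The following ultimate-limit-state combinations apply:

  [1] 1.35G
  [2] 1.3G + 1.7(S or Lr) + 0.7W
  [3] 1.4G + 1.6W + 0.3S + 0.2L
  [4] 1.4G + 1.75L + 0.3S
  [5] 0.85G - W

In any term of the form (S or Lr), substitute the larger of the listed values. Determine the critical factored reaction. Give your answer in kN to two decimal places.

397.11 kN

(S or Lr) → S = 86.04 kN.
[1] 1.35(112.86) = 152.36
[2] 1.3(112.86) + 1.7(86.04) + 0.7(114.76) = 146.72 + 146.27 + 80.33 = 373.32
[3] 1.4(112.86) + 1.6(114.76) + 0.3(86.04) + 0.2(121.88) = 158.00 + 183.62 + 25.81 + 24.38 = 391.81
[4] 1.4(112.86) + 1.75(121.88) + 0.3(86.04) = 397.11
[5] 0.85(112.86) - 1.0(114.76) = 95.93 - 114.76 = -18.83
The controlling combination is 4, giving 397.11 kN.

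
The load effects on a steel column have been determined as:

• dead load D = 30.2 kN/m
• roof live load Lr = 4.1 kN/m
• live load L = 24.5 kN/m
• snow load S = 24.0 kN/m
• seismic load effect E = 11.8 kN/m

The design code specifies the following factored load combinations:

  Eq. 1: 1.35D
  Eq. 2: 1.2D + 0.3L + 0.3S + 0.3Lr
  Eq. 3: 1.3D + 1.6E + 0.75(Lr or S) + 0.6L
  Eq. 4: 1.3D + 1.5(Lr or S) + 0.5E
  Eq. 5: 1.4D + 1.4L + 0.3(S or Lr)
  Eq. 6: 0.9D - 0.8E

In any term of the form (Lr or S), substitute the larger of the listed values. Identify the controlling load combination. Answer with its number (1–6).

(Lr or S) → S = 24.0 kN/m; (S or Lr) → S = 24.0 kN/m.
Eq. 1: 1.35(30.2) = 40.77
Eq. 2: 1.2(30.2) + 0.3(24.5) + 0.3(24.0) + 0.3(4.1) = 52.02
Eq. 3: 1.3(30.2) + 1.6(11.8) + 0.75(24.0) + 0.6(24.5) = 90.84
Eq. 4: 1.3(30.2) + 1.5(24.0) + 0.5(11.8) = 81.16
Eq. 5: 1.4(30.2) + 1.4(24.5) + 0.3(24.0) = 83.78
Eq. 6: 0.9(30.2) - 0.8(11.8) = 17.74
The largest value is 90.84 kN/m from combination 3.

Combination 3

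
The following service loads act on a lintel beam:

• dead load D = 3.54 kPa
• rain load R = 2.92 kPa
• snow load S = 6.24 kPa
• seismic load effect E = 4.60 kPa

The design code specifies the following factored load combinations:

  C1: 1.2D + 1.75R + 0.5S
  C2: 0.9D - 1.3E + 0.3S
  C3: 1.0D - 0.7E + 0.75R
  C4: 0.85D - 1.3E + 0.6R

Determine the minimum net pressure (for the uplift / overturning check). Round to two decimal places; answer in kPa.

-1.22 kPa

C1: 1.2(3.54) + 1.75(2.92) + 0.5(6.24) = 4.25 + 5.11 + 3.12 = 12.48
C2: 0.9(3.54) - 1.3(4.60) + 0.3(6.24) = 3.19 - 5.98 + 1.87 = -0.92
C3: 1.0(3.54) - 0.7(4.60) + 0.75(2.92) = 3.54 - 3.22 + 2.19 = 2.51
C4: 0.85(3.54) - 1.3(4.60) + 0.6(2.92) = 3.01 - 5.98 + 1.75 = -1.22
Combination 4 gives the minimum: -1.22 kPa.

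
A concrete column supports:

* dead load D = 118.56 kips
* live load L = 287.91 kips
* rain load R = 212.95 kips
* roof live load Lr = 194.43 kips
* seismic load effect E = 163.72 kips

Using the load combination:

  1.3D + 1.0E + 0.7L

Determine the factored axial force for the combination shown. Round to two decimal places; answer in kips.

519.39 kips

1.3(118.56) + 1.0(163.72) + 0.7(287.91) = 519.39
P_u = 519.39 kips.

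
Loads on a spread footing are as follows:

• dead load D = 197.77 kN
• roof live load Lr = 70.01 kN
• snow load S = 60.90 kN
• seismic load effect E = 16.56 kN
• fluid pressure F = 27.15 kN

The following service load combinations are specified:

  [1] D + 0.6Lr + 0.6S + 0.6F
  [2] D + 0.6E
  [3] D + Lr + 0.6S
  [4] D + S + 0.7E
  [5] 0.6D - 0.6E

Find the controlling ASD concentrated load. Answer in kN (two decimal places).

304.32 kN

[1] 1.0(197.77) + 0.6(70.01) + 0.6(60.90) + 0.6(27.15) = 197.77 + 42.01 + 36.54 + 16.29 = 292.61
[2] 1.0(197.77) + 0.6(16.56) = 197.77 + 9.94 = 207.71
[3] 1.0(197.77) + 1.0(70.01) + 0.6(60.90) = 197.77 + 70.01 + 36.54 = 304.32
[4] 1.0(197.77) + 1.0(60.90) + 0.7(16.56) = 197.77 + 60.90 + 11.59 = 270.26
[5] 0.6(197.77) - 0.6(16.56) = 108.73
Combination 3 governs: P = 304.32 kN.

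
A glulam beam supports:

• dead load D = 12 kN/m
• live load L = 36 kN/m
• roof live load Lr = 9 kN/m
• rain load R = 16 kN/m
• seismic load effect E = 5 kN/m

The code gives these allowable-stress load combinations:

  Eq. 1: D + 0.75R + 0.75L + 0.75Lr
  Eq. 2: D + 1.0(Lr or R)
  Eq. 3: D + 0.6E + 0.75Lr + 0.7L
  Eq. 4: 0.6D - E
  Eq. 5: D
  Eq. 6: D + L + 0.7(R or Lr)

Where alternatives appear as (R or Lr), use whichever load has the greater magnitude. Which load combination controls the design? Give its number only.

Combination 6

(Lr or R) → R = 16 kN/m; (R or Lr) → R = 16 kN/m.
Eq. 1: 1.0(12) + 0.75(16) + 0.75(36) + 0.75(9) = 57.75
Eq. 2: 1.0(12) + 1.0(16) = 28.00
Eq. 3: 1.0(12) + 0.6(5) + 0.75(9) + 0.7(36) = 46.95
Eq. 4: 0.6(12) - 1.0(5) = 2.20
Eq. 5: 1.0(12) = 12.00
Eq. 6: 1.0(12) + 1.0(36) + 0.7(16) = 59.20
The largest value is 59.20 kN/m from combination 6.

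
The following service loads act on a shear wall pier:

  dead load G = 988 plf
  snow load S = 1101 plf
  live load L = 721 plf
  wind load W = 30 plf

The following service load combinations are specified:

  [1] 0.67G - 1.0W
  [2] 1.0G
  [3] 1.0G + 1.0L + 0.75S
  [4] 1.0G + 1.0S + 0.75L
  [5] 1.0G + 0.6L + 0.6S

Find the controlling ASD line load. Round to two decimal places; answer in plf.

2629.75 plf

[1] 0.67(988) - 1.0(30) = 661.96 - 30.00 = 631.96
[2] 1.0(988) = 988.00
[3] 1.0(988) + 1.0(721) + 0.75(1101) = 988.00 + 721.00 + 825.75 = 2534.75
[4] 1.0(988) + 1.0(1101) + 0.75(721) = 988.00 + 1101.00 + 540.75 = 2629.75
[5] 1.0(988) + 0.6(721) + 0.6(1101) = 988.00 + 432.60 + 660.60 = 2081.20
The controlling combination is 4, giving 2629.75 plf.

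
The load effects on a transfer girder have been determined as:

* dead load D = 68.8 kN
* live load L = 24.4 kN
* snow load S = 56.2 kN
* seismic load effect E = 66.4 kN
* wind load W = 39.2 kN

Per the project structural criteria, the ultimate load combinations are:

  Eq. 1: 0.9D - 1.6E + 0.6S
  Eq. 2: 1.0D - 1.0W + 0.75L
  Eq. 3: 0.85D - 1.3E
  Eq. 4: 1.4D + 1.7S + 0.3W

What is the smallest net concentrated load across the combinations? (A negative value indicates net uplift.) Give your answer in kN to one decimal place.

Eq. 1: 0.9(68.8) - 1.6(66.4) + 0.6(56.2) = 61.9 - 106.2 + 33.7 = -10.6
Eq. 2: 1.0(68.8) - 1.0(39.2) + 0.75(24.4) = 68.8 - 39.2 + 18.3 = 47.9
Eq. 3: 0.85(68.8) - 1.3(66.4) = 58.5 - 86.3 = -27.8
Eq. 4: 1.4(68.8) + 1.7(56.2) + 0.3(39.2) = 96.3 + 95.5 + 11.8 = 203.6
Combination 3 gives the minimum: -27.8 kN.

-27.8 kN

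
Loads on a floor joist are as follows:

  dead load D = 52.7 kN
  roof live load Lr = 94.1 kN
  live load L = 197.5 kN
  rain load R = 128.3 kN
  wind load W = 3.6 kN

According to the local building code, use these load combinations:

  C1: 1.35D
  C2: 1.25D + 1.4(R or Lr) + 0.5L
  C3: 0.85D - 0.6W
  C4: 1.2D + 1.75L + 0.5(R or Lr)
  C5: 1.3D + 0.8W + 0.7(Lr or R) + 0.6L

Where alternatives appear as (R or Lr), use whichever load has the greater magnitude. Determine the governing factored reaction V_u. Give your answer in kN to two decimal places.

473.02 kN

(R or Lr) → R = 128.3 kN; (Lr or R) → R = 128.3 kN.
C1: 1.35(52.7) = 71.15
C2: 1.25(52.7) + 1.4(128.3) + 0.5(197.5) = 65.88 + 179.62 + 98.75 = 344.25
C3: 0.85(52.7) - 0.6(3.6) = 44.80 - 2.16 = 42.64
C4: 1.2(52.7) + 1.75(197.5) + 0.5(128.3) = 63.24 + 345.63 + 64.15 = 473.02
C5: 1.3(52.7) + 0.8(3.6) + 0.7(128.3) + 0.6(197.5) = 68.51 + 2.88 + 89.81 + 118.50 = 279.70
Combination 4 governs: V_u = 473.02 kN.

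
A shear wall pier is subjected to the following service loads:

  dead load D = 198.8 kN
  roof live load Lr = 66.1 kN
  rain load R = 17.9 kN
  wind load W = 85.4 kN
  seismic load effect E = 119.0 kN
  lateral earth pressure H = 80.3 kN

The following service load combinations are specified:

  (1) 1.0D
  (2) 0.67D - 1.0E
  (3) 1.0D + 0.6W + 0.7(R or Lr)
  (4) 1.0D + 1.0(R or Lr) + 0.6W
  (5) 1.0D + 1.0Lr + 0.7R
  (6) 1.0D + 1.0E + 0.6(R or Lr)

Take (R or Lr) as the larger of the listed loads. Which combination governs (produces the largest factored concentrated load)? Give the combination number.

(R or Lr) → Lr = 66.1 kN.
(1) 1.0(198.8) = 198.80
(2) 0.67(198.8) - 1.0(119.0) = 133.20 - 119.00 = 14.20
(3) 1.0(198.8) + 0.6(85.4) + 0.7(66.1) = 198.80 + 51.24 + 46.27 = 296.31
(4) 1.0(198.8) + 1.0(66.1) + 0.6(85.4) = 198.80 + 66.10 + 51.24 = 316.14
(5) 1.0(198.8) + 1.0(66.1) + 0.7(17.9) = 198.80 + 66.10 + 12.53 = 277.43
(6) 1.0(198.8) + 1.0(119.0) + 0.6(66.1) = 198.80 + 119.00 + 39.66 = 357.46
The largest value is 357.46 kN from combination 6.

Combination 6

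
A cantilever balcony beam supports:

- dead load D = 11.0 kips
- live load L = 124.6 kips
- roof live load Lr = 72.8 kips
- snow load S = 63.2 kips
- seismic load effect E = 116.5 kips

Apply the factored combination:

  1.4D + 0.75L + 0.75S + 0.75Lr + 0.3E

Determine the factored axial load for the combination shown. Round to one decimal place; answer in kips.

245.8 kips

1.4(11.0) + 0.75(124.6) + 0.75(63.2) + 0.75(72.8) + 0.3(116.5) = 245.8
P_u = 245.8 kips.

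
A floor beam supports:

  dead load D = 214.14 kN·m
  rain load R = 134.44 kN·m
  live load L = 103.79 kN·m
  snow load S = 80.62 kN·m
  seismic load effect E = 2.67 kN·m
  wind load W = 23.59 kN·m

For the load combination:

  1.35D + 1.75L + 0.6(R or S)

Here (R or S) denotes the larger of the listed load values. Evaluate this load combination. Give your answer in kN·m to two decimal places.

551.39 kN·m

(R or S) → R = 134.44 kN·m.
1.35(214.14) + 1.75(103.79) + 0.6(134.44) = 551.39
M_u = 551.39 kN·m.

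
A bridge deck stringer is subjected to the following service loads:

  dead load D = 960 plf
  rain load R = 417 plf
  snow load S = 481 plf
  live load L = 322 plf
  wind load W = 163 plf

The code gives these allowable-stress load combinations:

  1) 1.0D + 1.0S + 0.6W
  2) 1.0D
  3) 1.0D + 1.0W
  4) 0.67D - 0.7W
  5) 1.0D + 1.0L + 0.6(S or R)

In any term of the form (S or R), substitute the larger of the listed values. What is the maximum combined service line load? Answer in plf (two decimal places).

(S or R) → S = 481 plf.
1) 1.0(960) + 1.0(481) + 0.6(163) = 960.00 + 481.00 + 97.80 = 1538.80
2) 1.0(960) = 960.00
3) 1.0(960) + 1.0(163) = 960.00 + 163.00 = 1123.00
4) 0.67(960) - 0.7(163) = 643.20 - 114.10 = 529.10
5) 1.0(960) + 1.0(322) + 0.6(481) = 960.00 + 322.00 + 288.60 = 1570.60
Maximum is from combination 5.

1570.60 plf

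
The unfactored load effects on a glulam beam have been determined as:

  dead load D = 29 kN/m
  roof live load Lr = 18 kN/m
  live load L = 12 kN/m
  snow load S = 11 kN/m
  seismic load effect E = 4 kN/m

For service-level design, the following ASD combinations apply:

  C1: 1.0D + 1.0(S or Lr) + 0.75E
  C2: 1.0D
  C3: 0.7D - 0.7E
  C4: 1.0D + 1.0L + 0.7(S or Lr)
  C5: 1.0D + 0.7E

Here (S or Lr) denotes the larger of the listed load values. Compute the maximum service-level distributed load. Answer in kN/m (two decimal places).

53.60 kN/m

(S or Lr) → Lr = 18 kN/m.
C1: 1.0(29) + 1.0(18) + 0.75(4) = 29.00 + 18.00 + 3.00 = 50.00
C2: 1.0(29) = 29.00
C3: 0.7(29) - 0.7(4) = 20.30 - 2.80 = 17.50
C4: 1.0(29) + 1.0(12) + 0.7(18) = 29.00 + 12.00 + 12.60 = 53.60
C5: 1.0(29) + 0.7(4) = 29.00 + 2.80 = 31.80
Combination 4 governs: w = 53.60 kN/m.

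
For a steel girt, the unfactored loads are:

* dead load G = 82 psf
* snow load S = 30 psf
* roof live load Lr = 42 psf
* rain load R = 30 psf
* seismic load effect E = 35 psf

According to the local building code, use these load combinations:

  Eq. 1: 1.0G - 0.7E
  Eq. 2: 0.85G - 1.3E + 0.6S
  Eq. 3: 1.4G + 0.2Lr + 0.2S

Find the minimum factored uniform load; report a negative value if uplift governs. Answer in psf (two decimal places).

Eq. 1: 1.0(82) - 0.7(35) = 57.50
Eq. 2: 0.85(82) - 1.3(35) + 0.6(30) = 42.20
Eq. 3: 1.4(82) + 0.2(42) + 0.2(30) = 129.20
Combination 2 gives the minimum: 42.20 psf.

42.20 psf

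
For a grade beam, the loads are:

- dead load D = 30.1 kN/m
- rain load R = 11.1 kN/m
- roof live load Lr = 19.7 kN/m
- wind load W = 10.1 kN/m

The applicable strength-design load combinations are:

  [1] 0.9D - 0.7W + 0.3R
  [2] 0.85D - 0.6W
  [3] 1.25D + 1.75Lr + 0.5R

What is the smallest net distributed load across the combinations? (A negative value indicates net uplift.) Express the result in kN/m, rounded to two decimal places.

[1] 0.9(30.1) - 0.7(10.1) + 0.3(11.1) = 27.09 - 7.07 + 3.33 = 23.35
[2] 0.85(30.1) - 0.6(10.1) = 25.59 - 6.06 = 19.53
[3] 1.25(30.1) + 1.75(19.7) + 0.5(11.1) = 77.65
Combination 2 gives the minimum: 19.53 kN/m.

19.53 kN/m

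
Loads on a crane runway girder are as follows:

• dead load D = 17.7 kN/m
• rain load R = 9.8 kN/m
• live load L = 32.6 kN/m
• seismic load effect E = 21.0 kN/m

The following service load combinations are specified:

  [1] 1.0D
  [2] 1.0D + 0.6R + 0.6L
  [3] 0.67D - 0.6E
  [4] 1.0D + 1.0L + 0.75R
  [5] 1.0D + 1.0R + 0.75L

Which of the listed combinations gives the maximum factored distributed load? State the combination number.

Combination 4

[1] 1.0(17.7) = 17.7
[2] 1.0(17.7) + 0.6(9.8) + 0.6(32.6) = 43.1
[3] 0.67(17.7) - 0.6(21.0) = 11.9 - 12.6 = -0.7
[4] 1.0(17.7) + 1.0(32.6) + 0.75(9.8) = 17.7 + 32.6 + 7.4 = 57.7
[5] 1.0(17.7) + 1.0(9.8) + 0.75(32.6) = 17.7 + 9.8 + 24.5 = 52.0
The largest value is 57.7 kN/m from combination 4.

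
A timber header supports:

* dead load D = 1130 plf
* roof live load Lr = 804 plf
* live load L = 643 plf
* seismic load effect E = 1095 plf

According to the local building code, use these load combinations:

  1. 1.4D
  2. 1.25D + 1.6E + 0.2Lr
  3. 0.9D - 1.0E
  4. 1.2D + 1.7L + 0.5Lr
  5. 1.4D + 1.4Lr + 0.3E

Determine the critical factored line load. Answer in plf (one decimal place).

1. 1.4(1130) = 1582.0
2. 1.25(1130) + 1.6(1095) + 0.2(804) = 1412.5 + 1752.0 + 160.8 = 3325.3
3. 0.9(1130) - 1.0(1095) = 1017.0 - 1095.0 = -78.0
4. 1.2(1130) + 1.7(643) + 0.5(804) = 1356.0 + 1093.1 + 402.0 = 2851.1
5. 1.4(1130) + 1.4(804) + 0.3(1095) = 1582.0 + 1125.6 + 328.5 = 3036.1
Maximum is from combination 2.

3325.3 plf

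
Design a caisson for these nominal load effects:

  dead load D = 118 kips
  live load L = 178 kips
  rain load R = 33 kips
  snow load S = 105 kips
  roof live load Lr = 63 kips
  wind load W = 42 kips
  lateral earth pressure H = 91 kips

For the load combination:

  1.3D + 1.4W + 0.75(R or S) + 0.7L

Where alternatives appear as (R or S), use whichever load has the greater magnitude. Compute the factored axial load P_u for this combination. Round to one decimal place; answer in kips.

415.6 kips

(R or S) → S = 105 kips.
1.3(118) + 1.4(42) + 0.75(105) + 0.7(178) = 153.4 + 58.8 + 78.8 + 124.6 = 415.6
P_u = 415.6 kips.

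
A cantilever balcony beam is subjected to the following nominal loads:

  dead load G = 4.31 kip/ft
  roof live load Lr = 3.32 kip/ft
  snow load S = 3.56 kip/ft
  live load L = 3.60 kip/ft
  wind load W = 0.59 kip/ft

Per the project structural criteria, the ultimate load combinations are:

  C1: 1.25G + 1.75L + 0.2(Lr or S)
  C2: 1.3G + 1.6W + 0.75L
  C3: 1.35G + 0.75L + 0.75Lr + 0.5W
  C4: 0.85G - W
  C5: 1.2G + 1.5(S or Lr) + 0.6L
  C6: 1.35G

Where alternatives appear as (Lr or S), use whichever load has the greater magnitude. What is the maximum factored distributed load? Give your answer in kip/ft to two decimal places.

12.67 kip/ft

(Lr or S) → S = 3.56 kip/ft; (S or Lr) → S = 3.56 kip/ft.
C1: 1.25(4.31) + 1.75(3.60) + 0.2(3.56) = 12.40
C2: 1.3(4.31) + 1.6(0.59) + 0.75(3.60) = 9.25
C3: 1.35(4.31) + 0.75(3.60) + 0.75(3.32) + 0.5(0.59) = 11.30
C4: 0.85(4.31) - 1.0(0.59) = 3.07
C5: 1.2(4.31) + 1.5(3.56) + 0.6(3.60) = 12.67
C6: 1.35(4.31) = 5.82
Maximum is from combination 5.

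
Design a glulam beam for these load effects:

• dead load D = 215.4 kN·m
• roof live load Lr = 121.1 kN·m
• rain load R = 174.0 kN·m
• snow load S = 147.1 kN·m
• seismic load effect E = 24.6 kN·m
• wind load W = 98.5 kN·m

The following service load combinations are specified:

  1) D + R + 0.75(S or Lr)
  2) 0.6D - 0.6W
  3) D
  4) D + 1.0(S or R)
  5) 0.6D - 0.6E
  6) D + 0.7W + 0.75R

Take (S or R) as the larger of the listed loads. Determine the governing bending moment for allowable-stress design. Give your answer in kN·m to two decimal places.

499.73 kN·m

(S or Lr) → S = 147.1 kN·m; (S or R) → R = 174.0 kN·m.
1) 1.0(215.4) + 1.0(174.0) + 0.75(147.1) = 499.73
2) 0.6(215.4) - 0.6(98.5) = 70.14
3) 1.0(215.4) = 215.40
4) 1.0(215.4) + 1.0(174.0) = 389.40
5) 0.6(215.4) - 0.6(24.6) = 114.48
6) 1.0(215.4) + 0.7(98.5) + 0.75(174.0) = 414.85
The controlling combination is 1, giving 499.73 kN·m.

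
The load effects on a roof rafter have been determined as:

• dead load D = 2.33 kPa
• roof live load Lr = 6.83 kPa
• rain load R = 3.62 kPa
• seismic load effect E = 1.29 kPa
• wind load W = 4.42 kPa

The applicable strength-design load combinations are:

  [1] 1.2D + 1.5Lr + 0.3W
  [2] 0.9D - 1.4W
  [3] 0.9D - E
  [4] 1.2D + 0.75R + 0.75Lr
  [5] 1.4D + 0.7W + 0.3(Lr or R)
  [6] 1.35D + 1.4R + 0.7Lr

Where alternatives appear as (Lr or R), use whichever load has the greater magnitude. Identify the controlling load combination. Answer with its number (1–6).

(Lr or R) → Lr = 6.83 kPa.
[1] 1.2(2.33) + 1.5(6.83) + 0.3(4.42) = 14.37
[2] 0.9(2.33) - 1.4(4.42) = 2.10 - 6.19 = -4.09
[3] 0.9(2.33) - 1.0(1.29) = 2.10 - 1.29 = 0.81
[4] 1.2(2.33) + 0.75(3.62) + 0.75(6.83) = 10.63
[5] 1.4(2.33) + 0.7(4.42) + 0.3(6.83) = 8.41
[6] 1.35(2.33) + 1.4(3.62) + 0.7(6.83) = 12.99
The largest value is 14.37 kPa from combination 1.

Combination 1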